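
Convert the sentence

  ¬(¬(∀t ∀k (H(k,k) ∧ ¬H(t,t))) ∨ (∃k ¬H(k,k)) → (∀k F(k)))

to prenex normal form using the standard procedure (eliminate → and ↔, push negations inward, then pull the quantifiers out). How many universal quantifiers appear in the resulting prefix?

0

First replace A → B with ¬A ∨ B.
  ¬(¬(¬(∀t ∀k (H(k,k) ∧ ¬H(t,t))) ∨ (∃k ¬H(k,k))) ∨ (∀k F(k)))
Drive negations inward (¬∀x A ≡ ∃x ¬A, ¬∃x A ≡ ∀x ¬A, De Morgan for ∧/∨):
  ((∃t ∃k (¬H(k,k) ∨ H(t,t))) ∨ (∃k ¬H(k,k))) ∧ (∃k ¬F(k))
Standardize variables apart so no two quantifiers bind the same name: k↦y, k↦u.
  ((∃t ∃k (¬H(k,k) ∨ H(t,t))) ∨ (∃y ¬H(y,y))) ∧ (∃u ¬F(u))
Pull the quantifiers to the front (each side's bound variable is not free in the other side):
  ∃t ∃k ∃y ∃u ((¬H(k,k) ∨ H(t,t) ∨ ¬H(y,y)) ∧ ¬F(u))
The prefix is ∃t ∃k ∃y ∃u: 0 universal, 4 existential.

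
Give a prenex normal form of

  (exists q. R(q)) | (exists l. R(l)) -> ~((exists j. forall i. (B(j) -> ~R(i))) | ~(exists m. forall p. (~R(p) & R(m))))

forall q. forall l. forall j. exists i. exists m. forall p. (~R(q) & ~R(l) | B(j) & R(i) & ~R(p) & R(m))

Eliminate → and ↔ using ¬ and ∨.
  ~((exists q. R(q)) | (exists l. R(l))) | ~((exists j. forall i. (~B(j) | ~R(i))) | ~(exists m. forall p. (~R(p) & R(m))))
Drive negations inward (¬∀x A ≡ ∃x ¬A, ¬∃x A ≡ ∀x ¬A, De Morgan for ∧/∨):
  (forall q. ~R(q)) & (forall l. ~R(l)) | (forall j. exists i. (B(j) & R(i))) & (exists m. forall p. (~R(p) & R(m)))
All bound variables are already distinct, so no renaming is needed.
Pull the quantifiers to the front (each side's bound variable is not free in the other side):
  forall q. forall l. forall j. exists i. exists m. forall p. (~R(q) & ~R(l) | B(j) & R(i) & ~R(p) & R(m))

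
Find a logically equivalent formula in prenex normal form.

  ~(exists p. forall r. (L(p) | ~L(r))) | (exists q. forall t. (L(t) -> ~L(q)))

First replace A → B with ¬A ∨ B.
  ~(exists p. forall r. (L(p) | ~L(r))) | (exists q. forall t. (~L(t) | ~L(q)))
Move each ¬ inward, flipping quantifiers it crosses:
  (forall p. exists r. (~L(p) & L(r))) | (exists q. forall t. (~L(t) | ~L(q)))
All bound variables are already distinct, so no renaming is needed.
Finally move all quantifiers to the prefix:
  forall p. exists r. exists q. forall t. (~L(p) & L(r) | ~L(t) | ~L(q))

forall p. exists r. exists q. forall t. (~L(p) & L(r) | ~L(t) | ~L(q))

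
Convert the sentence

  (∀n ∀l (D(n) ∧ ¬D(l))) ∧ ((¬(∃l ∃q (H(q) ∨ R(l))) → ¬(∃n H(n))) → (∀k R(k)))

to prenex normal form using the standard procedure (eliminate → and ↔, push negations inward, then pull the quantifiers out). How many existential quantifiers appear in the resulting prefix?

Eliminate → and ↔ using ¬ and ∨.
  (∀n ∀l (D(n) ∧ ¬D(l))) ∧ (¬(¬¬(∃l ∃q (H(q) ∨ R(l))) ∨ ¬(∃n H(n))) ∨ (∀k R(k)))
Drive negations inward (¬∀x A ≡ ∃x ¬A, ¬∃x A ≡ ∀x ¬A, De Morgan for ∧/∨):
  (∀n ∀l (D(n) ∧ ¬D(l))) ∧ ((∀l ∀q (¬H(q) ∧ ¬R(l))) ∧ (∃n H(n)) ∨ (∀k R(k)))
Standardize variables apart so no two quantifiers bind the same name: l↦u, n↦y.
  (∀n ∀l (D(n) ∧ ¬D(l))) ∧ ((∀u ∀q (¬H(q) ∧ ¬R(u))) ∧ (∃y H(y)) ∨ (∀k R(k)))
Extract every quantifier outward, since the variables are now distinct and don't occur free across branches:
  ∀n ∀l ∀u ∀q ∃y ∀k (D(n) ∧ ¬D(l) ∧ (¬H(q) ∧ ¬R(u) ∧ H(y) ∨ R(k)))
The prefix is ∀n ∀l ∀u ∀q ∃y ∀k: 5 universal, 1 existential.

1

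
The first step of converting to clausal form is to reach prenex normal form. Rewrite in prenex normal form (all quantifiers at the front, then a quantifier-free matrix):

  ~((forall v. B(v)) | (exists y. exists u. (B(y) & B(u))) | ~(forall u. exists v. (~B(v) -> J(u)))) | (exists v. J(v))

exists v. forall y. forall u. forall r. exists x. exists w1. (~B(v) & (~B(y) | ~B(u)) & (B(x) | J(r)) | J(w1))

Rewrite implications/biconditionals: A → B as ¬A ∨ B.
  ~((forall v. B(v)) | (exists y. exists u. (B(y) & B(u))) | ~(forall u. exists v. (~~B(v) | J(u)))) | (exists v. J(v))
Drive negations inward (¬∀x A ≡ ∃x ¬A, ¬∃x A ≡ ∀x ¬A, De Morgan for ∧/∨):
  (exists v. ~B(v)) & (forall y. forall u. (~B(y) | ~B(u))) & (forall u. exists v. (B(v) | J(u))) | (exists v. J(v))
Give each quantifier a distinct variable: u↦r, v↦x, v↦w1.
  (exists v. ~B(v)) & (forall y. forall u. (~B(y) | ~B(u))) & (forall r. exists x. (B(x) | J(r))) | (exists w1. J(w1))
Pull the quantifiers to the front (each side's bound variable is not free in the other side):
  exists v. forall y. forall u. forall r. exists x. exists w1. (~B(v) & (~B(y) | ~B(u)) & (B(x) | J(r)) | J(w1))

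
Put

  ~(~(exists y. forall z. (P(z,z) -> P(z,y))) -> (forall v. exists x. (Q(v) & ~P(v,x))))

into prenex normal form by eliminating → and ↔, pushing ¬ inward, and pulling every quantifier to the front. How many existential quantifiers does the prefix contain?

Rewrite implications/biconditionals: A → B as ¬A ∨ B.
  ~(~~(exists y. forall z. (~P(z,z) | P(z,y))) | (forall v. exists x. (Q(v) & ~P(v,x))))
Move each ¬ inward, flipping quantifiers it crosses:
  (forall y. exists z. (P(z,z) & ~P(z,y))) & (exists v. forall x. (~Q(v) | P(v,x)))
All bound variables are already distinct, so no renaming is needed.
Extract every quantifier outward, since the variables are now distinct and don't occur free across branches:
  forall y. exists z. exists v. forall x. (P(z,z) & ~P(z,y) & (~Q(v) | P(v,x)))
The prefix is forall y exists z exists v forall x: 2 universal, 2 existential.

2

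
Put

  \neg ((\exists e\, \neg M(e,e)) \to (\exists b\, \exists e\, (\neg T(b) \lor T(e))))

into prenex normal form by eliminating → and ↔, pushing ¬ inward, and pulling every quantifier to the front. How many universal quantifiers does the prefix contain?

2

First replace A → B with ¬A ∨ B.
  \neg (\neg (\exists e\, \neg M(e,e)) \lor (\exists b\, \exists e\, (\neg T(b) \lor T(e))))
Push ¬ through the quantifiers and connectives to reach negation normal form:
  (\exists e\, \neg M(e,e)) \land (\forall b\, \forall e\, (T(b) \land \neg T(e)))
Give each quantifier a distinct variable: e↦t.
  (\exists e\, \neg M(e,e)) \land (\forall b\, \forall t\, (T(b) \land \neg T(t)))
Finally move all quantifiers to the prefix:
  \exists e\, \forall b\, \forall t\, (\neg M(e,e) \land T(b) \land \neg T(t))
The prefix is \exists e \forall b \forall t: 2 universal, 1 existential.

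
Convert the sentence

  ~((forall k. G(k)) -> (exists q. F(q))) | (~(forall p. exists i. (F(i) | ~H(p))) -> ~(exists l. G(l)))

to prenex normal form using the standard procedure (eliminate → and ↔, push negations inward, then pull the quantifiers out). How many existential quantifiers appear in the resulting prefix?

1

First replace A → B with ¬A ∨ B.
  ~(~(forall k. G(k)) | (exists q. F(q))) | ~~(forall p. exists i. (F(i) | ~H(p))) | ~(exists l. G(l))
Move each ¬ inward, flipping quantifiers it crosses:
  (forall k. G(k)) & (forall q. ~F(q)) | (forall p. exists i. (F(i) | ~H(p))) | (forall l. ~G(l))
All bound variables are already distinct, so no renaming is needed.
Finally move all quantifiers to the prefix:
  forall k. forall q. forall p. exists i. forall l. (G(k) & ~F(q) | F(i) | ~H(p) | ~G(l))
The prefix is forall k forall q forall p exists i forall l: 4 universal, 1 existential.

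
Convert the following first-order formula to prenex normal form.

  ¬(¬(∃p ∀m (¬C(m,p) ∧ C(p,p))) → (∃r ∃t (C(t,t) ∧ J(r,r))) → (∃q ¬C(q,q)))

∀p ∃m ∃r ∃t ∀q ((C(m,p) ∨ ¬C(p,p)) ∧ C(t,t) ∧ J(r,r) ∧ C(q,q))

First replace A → B with ¬A ∨ B.
  ¬(¬¬(∃p ∀m (¬C(m,p) ∧ C(p,p))) ∨ ¬(∃r ∃t (C(t,t) ∧ J(r,r))) ∨ (∃q ¬C(q,q)))
Move each ¬ inward, flipping quantifiers it crosses:
  (∀p ∃m (C(m,p) ∨ ¬C(p,p))) ∧ (∃r ∃t (C(t,t) ∧ J(r,r))) ∧ (∀q C(q,q))
Pull the quantifiers to the front (each side's bound variable is not free in the other side):
  ∀p ∃m ∃r ∃t ∀q ((C(m,p) ∨ ¬C(p,p)) ∧ C(t,t) ∧ J(r,r) ∧ C(q,q))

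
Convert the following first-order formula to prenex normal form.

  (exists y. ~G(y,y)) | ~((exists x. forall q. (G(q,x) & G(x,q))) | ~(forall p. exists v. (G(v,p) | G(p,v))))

Push ¬ through the quantifiers and connectives to reach negation normal form:
  (exists y. ~G(y,y)) | (forall x. exists q. (~G(q,x) | ~G(x,q))) & (forall p. exists v. (G(v,p) | G(p,v)))
All bound variables are already distinct, so no renaming is needed.
Finally move all quantifiers to the prefix:
  exists y. forall x. exists q. forall p. exists v. (~G(y,y) | (~G(q,x) | ~G(x,q)) & (G(v,p) | G(p,v)))

exists y. forall x. exists q. forall p. exists v. (~G(y,y) | (~G(q,x) | ~G(x,q)) & (G(v,p) | G(p,v)))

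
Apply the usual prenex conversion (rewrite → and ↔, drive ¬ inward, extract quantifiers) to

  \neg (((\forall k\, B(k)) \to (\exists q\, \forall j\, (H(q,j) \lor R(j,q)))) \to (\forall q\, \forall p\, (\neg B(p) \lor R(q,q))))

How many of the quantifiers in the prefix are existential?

4

First replace A → B with ¬A ∨ B.
  \neg (\neg (\neg (\forall k\, B(k)) \lor (\exists q\, \forall j\, (H(q,j) \lor R(j,q)))) \lor (\forall q\, \forall p\, (\neg B(p) \lor R(q,q))))
Drive negations inward (¬∀x A ≡ ∃x ¬A, ¬∃x A ≡ ∀x ¬A, De Morgan for ∧/∨):
  ((\exists k\, \neg B(k)) \lor (\exists q\, \forall j\, (H(q,j) \lor R(j,q)))) \land (\exists q\, \exists p\, (B(p) \land \neg R(q,q)))
Rename bound variables to avoid capture: q↦y.
  ((\exists k\, \neg B(k)) \lor (\exists q\, \forall j\, (H(q,j) \lor R(j,q)))) \land (\exists y\, \exists p\, (B(p) \land \neg R(y,y)))
Finally move all quantifiers to the prefix:
  \exists k\, \exists q\, \forall j\, \exists y\, \exists p\, ((\neg B(k) \lor H(q,j) \lor R(j,q)) \land B(p) \land \neg R(y,y))
The prefix is \exists k \exists q \forall j \exists y \exists p: 1 universal, 4 existential.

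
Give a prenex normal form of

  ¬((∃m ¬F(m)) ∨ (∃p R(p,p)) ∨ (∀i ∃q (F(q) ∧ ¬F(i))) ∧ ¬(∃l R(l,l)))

Drive negations inward (¬∀x A ≡ ∃x ¬A, ¬∃x A ≡ ∀x ¬A, De Morgan for ∧/∨):
  (∀m F(m)) ∧ (∀p ¬R(p,p)) ∧ ((∃i ∀q (¬F(q) ∨ F(i))) ∨ (∃l R(l,l)))
Pull the quantifiers to the front (each side's bound variable is not free in the other side):
  ∀m ∀p ∃i ∀q ∃l (F(m) ∧ ¬R(p,p) ∧ (¬F(q) ∨ F(i) ∨ R(l,l)))

∀m ∀p ∃i ∀q ∃l (F(m) ∧ ¬R(p,p) ∧ (¬F(q) ∨ F(i) ∨ R(l,l)))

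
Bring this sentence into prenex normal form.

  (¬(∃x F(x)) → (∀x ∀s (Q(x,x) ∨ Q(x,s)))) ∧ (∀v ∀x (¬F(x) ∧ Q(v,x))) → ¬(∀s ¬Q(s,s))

∀x ∃t ∃s ∃v ∃r ∃z1 (¬F(x) ∧ ¬Q(t,t) ∧ ¬Q(t,s) ∨ F(r) ∨ ¬Q(v,r) ∨ Q(z1,z1))

Eliminate → and ↔ using ¬ and ∨.
  ¬((¬¬(∃x F(x)) ∨ (∀x ∀s (Q(x,x) ∨ Q(x,s)))) ∧ (∀v ∀x (¬F(x) ∧ Q(v,x)))) ∨ ¬(∀s ¬Q(s,s))
Move each ¬ inward, flipping quantifiers it crosses:
  (∀x ¬F(x)) ∧ (∃x ∃s (¬Q(x,x) ∧ ¬Q(x,s))) ∨ (∃v ∃x (F(x) ∨ ¬Q(v,x))) ∨ (∃s Q(s,s))
Standardize variables apart so no two quantifiers bind the same name: x↦t, x↦r, s↦z1.
  (∀x ¬F(x)) ∧ (∃t ∃s (¬Q(t,t) ∧ ¬Q(t,s))) ∨ (∃v ∃r (F(r) ∨ ¬Q(v,r))) ∨ (∃z1 Q(z1,z1))
Extract every quantifier outward, since the variables are now distinct and don't occur free across branches:
  ∀x ∃t ∃s ∃v ∃r ∃z1 (¬F(x) ∧ ¬Q(t,t) ∧ ¬Q(t,s) ∨ F(r) ∨ ¬Q(v,r) ∨ Q(z1,z1))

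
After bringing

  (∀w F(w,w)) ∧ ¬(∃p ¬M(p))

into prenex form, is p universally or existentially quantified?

Move each ¬ inward, flipping quantifiers it crosses:
  (∀w F(w,w)) ∧ (∀p M(p))
Pull the quantifiers to the front (each side's bound variable is not free in the other side):
  ∀w ∀p (F(w,w) ∧ M(p))
The quantifier ∃p sits under an odd number of negations, so it flips to ∀p.

universal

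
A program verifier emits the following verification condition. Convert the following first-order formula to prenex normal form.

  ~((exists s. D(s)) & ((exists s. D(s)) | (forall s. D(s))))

forall s. forall y. exists a. (~D(s) | ~D(y) & ~D(a))

Move each ¬ inward, flipping quantifiers it crosses:
  (forall s. ~D(s)) | (forall s. ~D(s)) & (exists s. ~D(s))
Standardize variables apart so no two quantifiers bind the same name: s↦y, s↦a.
  (forall s. ~D(s)) | (forall y. ~D(y)) & (exists a. ~D(a))
Extract every quantifier outward, since the variables are now distinct and don't occur free across branches:
  forall s. forall y. exists a. (~D(s) | ~D(y) & ~D(a))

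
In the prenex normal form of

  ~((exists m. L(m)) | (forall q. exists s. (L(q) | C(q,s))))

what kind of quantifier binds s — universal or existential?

Move each ¬ inward, flipping quantifiers it crosses:
  (forall m. ~L(m)) & (exists q. forall s. (~L(q) & ~C(q,s)))
All bound variables are already distinct, so no renaming is needed.
Finally move all quantifiers to the prefix:
  forall m. exists q. forall s. (~L(m) & ~L(q) & ~C(q,s))
The quantifier exists s sits under an odd number of negations, so it flips to forall s.

universal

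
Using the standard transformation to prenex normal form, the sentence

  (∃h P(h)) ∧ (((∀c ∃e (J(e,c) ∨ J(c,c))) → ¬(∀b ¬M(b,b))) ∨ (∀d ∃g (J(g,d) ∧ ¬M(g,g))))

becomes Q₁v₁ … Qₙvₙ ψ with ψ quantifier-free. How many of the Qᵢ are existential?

4

First replace A → B with ¬A ∨ B.
  (∃h P(h)) ∧ (¬(∀c ∃e (J(e,c) ∨ J(c,c))) ∨ ¬(∀b ¬M(b,b)) ∨ (∀d ∃g (J(g,d) ∧ ¬M(g,g))))
Move each ¬ inward, flipping quantifiers it crosses:
  (∃h P(h)) ∧ ((∃c ∀e (¬J(e,c) ∧ ¬J(c,c))) ∨ (∃b M(b,b)) ∨ (∀d ∃g (J(g,d) ∧ ¬M(g,g))))
All bound variables are already distinct, so no renaming is needed.
Finally move all quantifiers to the prefix:
  ∃h ∃c ∀e ∃b ∀d ∃g (P(h) ∧ (¬J(e,c) ∧ ¬J(c,c) ∨ M(b,b) ∨ J(g,d) ∧ ¬M(g,g)))
The prefix is ∃h ∃c ∀e ∃b ∀d ∃g: 2 universal, 4 existential.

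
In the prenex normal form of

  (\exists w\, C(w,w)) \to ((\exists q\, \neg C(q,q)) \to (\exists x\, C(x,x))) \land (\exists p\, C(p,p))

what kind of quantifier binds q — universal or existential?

universal

Eliminate → and ↔ using ¬ and ∨.
  \neg (\exists w\, C(w,w)) \lor (\neg (\exists q\, \neg C(q,q)) \lor (\exists x\, C(x,x))) \land (\exists p\, C(p,p))
Drive negations inward (¬∀x A ≡ ∃x ¬A, ¬∃x A ≡ ∀x ¬A, De Morgan for ∧/∨):
  (\forall w\, \neg C(w,w)) \lor ((\forall q\, C(q,q)) \lor (\exists x\, C(x,x))) \land (\exists p\, C(p,p))
All bound variables are already distinct, so no renaming is needed.
Extract every quantifier outward, since the variables are now distinct and don't occur free across branches:
  \forall w\, \forall q\, \exists x\, \exists p\, (\neg C(w,w) \lor (C(q,q) \lor C(x,x)) \land C(p,p))
The quantifier \exists q sits under an odd number of negations (counting the antecedent side of each →), so it flips to \forall q.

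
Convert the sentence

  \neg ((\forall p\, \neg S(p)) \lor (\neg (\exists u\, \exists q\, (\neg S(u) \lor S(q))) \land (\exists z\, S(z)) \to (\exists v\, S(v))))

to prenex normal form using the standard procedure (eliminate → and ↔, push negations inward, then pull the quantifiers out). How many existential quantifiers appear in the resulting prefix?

2

First replace A → B with ¬A ∨ B.
  \neg ((\forall p\, \neg S(p)) \lor \neg (\neg (\exists u\, \exists q\, (\neg S(u) \lor S(q))) \land (\exists z\, S(z))) \lor (\exists v\, S(v)))
Push ¬ through the quantifiers and connectives to reach negation normal form:
  (\exists p\, S(p)) \land (\forall u\, \forall q\, (S(u) \land \neg S(q))) \land (\exists z\, S(z)) \land (\forall v\, \neg S(v))
Extract every quantifier outward, since the variables are now distinct and don't occur free across branches:
  \exists p\, \forall u\, \forall q\, \exists z\, \forall v\, (S(p) \land S(u) \land \neg S(q) \land S(z) \land \neg S(v))
The prefix is \exists p \forall u \forall q \exists z \forall v: 3 universal, 2 existential.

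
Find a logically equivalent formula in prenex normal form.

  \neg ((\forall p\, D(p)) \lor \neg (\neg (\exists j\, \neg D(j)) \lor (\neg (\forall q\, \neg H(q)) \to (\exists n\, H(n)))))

\exists p\, \forall j\, \forall q\, \exists n\, (\neg D(p) \land (D(j) \lor \neg H(q) \lor H(n)))

Rewrite implications/biconditionals: A → B as ¬A ∨ B.
  \neg ((\forall p\, D(p)) \lor \neg (\neg (\exists j\, \neg D(j)) \lor \neg \neg (\forall q\, \neg H(q)) \lor (\exists n\, H(n))))
Drive negations inward (¬∀x A ≡ ∃x ¬A, ¬∃x A ≡ ∀x ¬A, De Morgan for ∧/∨):
  (\exists p\, \neg D(p)) \land ((\forall j\, D(j)) \lor (\forall q\, \neg H(q)) \lor (\exists n\, H(n)))
All bound variables are already distinct, so no renaming is needed.
Finally move all quantifiers to the prefix:
  \exists p\, \forall j\, \forall q\, \exists n\, (\neg D(p) \land (D(j) \lor \neg H(q) \lor H(n)))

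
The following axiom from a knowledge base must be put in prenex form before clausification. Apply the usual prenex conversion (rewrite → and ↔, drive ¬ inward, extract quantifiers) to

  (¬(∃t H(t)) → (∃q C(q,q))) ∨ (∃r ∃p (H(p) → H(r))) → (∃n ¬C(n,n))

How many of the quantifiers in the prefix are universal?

Rewrite implications/biconditionals: A → B as ¬A ∨ B.
  ¬(¬¬(∃t H(t)) ∨ (∃q C(q,q)) ∨ (∃r ∃p (¬H(p) ∨ H(r)))) ∨ (∃n ¬C(n,n))
Push ¬ through the quantifiers and connectives to reach negation normal form:
  (∀t ¬H(t)) ∧ (∀q ¬C(q,q)) ∧ (∀r ∀p (H(p) ∧ ¬H(r))) ∨ (∃n ¬C(n,n))
Finally move all quantifiers to the prefix:
  ∀t ∀q ∀r ∀p ∃n (¬H(t) ∧ ¬C(q,q) ∧ H(p) ∧ ¬H(r) ∨ ¬C(n,n))
The prefix is ∀t ∀q ∀r ∀p ∃n: 4 universal, 1 existential.

4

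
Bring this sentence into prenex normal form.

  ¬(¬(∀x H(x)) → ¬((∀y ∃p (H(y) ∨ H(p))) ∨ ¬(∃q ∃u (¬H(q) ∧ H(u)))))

First replace A → B with ¬A ∨ B.
  ¬(¬¬(∀x H(x)) ∨ ¬((∀y ∃p (H(y) ∨ H(p))) ∨ ¬(∃q ∃u (¬H(q) ∧ H(u)))))
Move each ¬ inward, flipping quantifiers it crosses:
  (∃x ¬H(x)) ∧ ((∀y ∃p (H(y) ∨ H(p))) ∨ (∀q ∀u (H(q) ∨ ¬H(u))))
Finally move all quantifiers to the prefix:
  ∃x ∀y ∃p ∀q ∀u (¬H(x) ∧ (H(y) ∨ H(p) ∨ H(q) ∨ ¬H(u)))

∃x ∀y ∃p ∀q ∀u (¬H(x) ∧ (H(y) ∨ H(p) ∨ H(q) ∨ ¬H(u)))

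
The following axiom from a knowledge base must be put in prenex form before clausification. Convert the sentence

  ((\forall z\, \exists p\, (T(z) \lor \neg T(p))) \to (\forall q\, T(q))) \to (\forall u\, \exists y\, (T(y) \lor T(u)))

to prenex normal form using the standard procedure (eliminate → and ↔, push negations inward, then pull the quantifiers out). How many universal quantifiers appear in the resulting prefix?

2

Rewrite implications/biconditionals: A → B as ¬A ∨ B.
  \neg (\neg (\forall z\, \exists p\, (T(z) \lor \neg T(p))) \lor (\forall q\, T(q))) \lor (\forall u\, \exists y\, (T(y) \lor T(u)))
Move each ¬ inward, flipping quantifiers it crosses:
  (\forall z\, \exists p\, (T(z) \lor \neg T(p))) \land (\exists q\, \neg T(q)) \lor (\forall u\, \exists y\, (T(y) \lor T(u)))
Finally move all quantifiers to the prefix:
  \forall z\, \exists p\, \exists q\, \forall u\, \exists y\, ((T(z) \lor \neg T(p)) \land \neg T(q) \lor T(y) \lor T(u))
The prefix is \forall z \exists p \exists q \forall u \exists y: 2 universal, 3 existential.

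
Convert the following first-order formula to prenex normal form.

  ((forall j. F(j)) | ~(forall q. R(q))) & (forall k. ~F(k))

forall j. exists q. forall k. ((F(j) | ~R(q)) & ~F(k))

Push ¬ through the quantifiers and connectives to reach negation normal form:
  ((forall j. F(j)) | (exists q. ~R(q))) & (forall k. ~F(k))
All bound variables are already distinct, so no renaming is needed.
Pull the quantifiers to the front (each side's bound variable is not free in the other side):
  forall j. exists q. forall k. ((F(j) | ~R(q)) & ~F(k))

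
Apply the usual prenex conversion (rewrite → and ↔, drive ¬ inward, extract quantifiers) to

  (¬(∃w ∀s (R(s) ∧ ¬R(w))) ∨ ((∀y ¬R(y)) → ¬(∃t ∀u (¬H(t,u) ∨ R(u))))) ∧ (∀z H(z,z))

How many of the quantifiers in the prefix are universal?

Rewrite implications/biconditionals: A → B as ¬A ∨ B.
  (¬(∃w ∀s (R(s) ∧ ¬R(w))) ∨ ¬(∀y ¬R(y)) ∨ ¬(∃t ∀u (¬H(t,u) ∨ R(u)))) ∧ (∀z H(z,z))
Move each ¬ inward, flipping quantifiers it crosses:
  ((∀w ∃s (¬R(s) ∨ R(w))) ∨ (∃y R(y)) ∨ (∀t ∃u (H(t,u) ∧ ¬R(u)))) ∧ (∀z H(z,z))
Pull the quantifiers to the front (each side's bound variable is not free in the other side):
  ∀w ∃s ∃y ∀t ∃u ∀z ((¬R(s) ∨ R(w) ∨ R(y) ∨ H(t,u) ∧ ¬R(u)) ∧ H(z,z))
The prefix is ∀w ∃s ∃y ∀t ∃u ∀z: 3 universal, 3 existential.

3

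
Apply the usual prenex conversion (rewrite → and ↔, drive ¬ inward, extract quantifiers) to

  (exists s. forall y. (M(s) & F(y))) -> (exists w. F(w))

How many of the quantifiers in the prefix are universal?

1

Eliminate → and ↔ using ¬ and ∨.
  ~(exists s. forall y. (M(s) & F(y))) | (exists w. F(w))
Push ¬ through the quantifiers and connectives to reach negation normal form:
  (forall s. exists y. (~M(s) | ~F(y))) | (exists w. F(w))
All bound variables are already distinct, so no renaming is needed.
Finally move all quantifiers to the prefix:
  forall s. exists y. exists w. (~M(s) | ~F(y) | F(w))
The prefix is forall s exists y exists w: 1 universal, 2 existential.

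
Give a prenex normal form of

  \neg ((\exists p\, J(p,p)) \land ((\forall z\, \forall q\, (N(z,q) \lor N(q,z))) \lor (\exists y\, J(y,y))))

\forall p\, \exists z\, \exists q\, \forall y\, (\neg J(p,p) \lor \neg N(z,q) \land \neg N(q,z) \land \neg J(y,y))

Move each ¬ inward, flipping quantifiers it crosses:
  (\forall p\, \neg J(p,p)) \lor (\exists z\, \exists q\, (\neg N(z,q) \land \neg N(q,z))) \land (\forall y\, \neg J(y,y))
Pull the quantifiers to the front (each side's bound variable is not free in the other side):
  \forall p\, \exists z\, \exists q\, \forall y\, (\neg J(p,p) \lor \neg N(z,q) \land \neg N(q,z) \land \neg J(y,y))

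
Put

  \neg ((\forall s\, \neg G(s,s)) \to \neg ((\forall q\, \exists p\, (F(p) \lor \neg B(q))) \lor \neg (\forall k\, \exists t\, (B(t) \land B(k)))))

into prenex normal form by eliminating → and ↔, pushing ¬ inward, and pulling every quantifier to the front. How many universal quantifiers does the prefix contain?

3

First replace A → B with ¬A ∨ B.
  \neg (\neg (\forall s\, \neg G(s,s)) \lor \neg ((\forall q\, \exists p\, (F(p) \lor \neg B(q))) \lor \neg (\forall k\, \exists t\, (B(t) \land B(k)))))
Move each ¬ inward, flipping quantifiers it crosses:
  (\forall s\, \neg G(s,s)) \land ((\forall q\, \exists p\, (F(p) \lor \neg B(q))) \lor (\exists k\, \forall t\, (\neg B(t) \lor \neg B(k))))
Extract every quantifier outward, since the variables are now distinct and don't occur free across branches:
  \forall s\, \forall q\, \exists p\, \exists k\, \forall t\, (\neg G(s,s) \land (F(p) \lor \neg B(q) \lor \neg B(t) \lor \neg B(k)))
The prefix is \forall s \forall q \exists p \exists k \forall t: 3 universal, 2 existential.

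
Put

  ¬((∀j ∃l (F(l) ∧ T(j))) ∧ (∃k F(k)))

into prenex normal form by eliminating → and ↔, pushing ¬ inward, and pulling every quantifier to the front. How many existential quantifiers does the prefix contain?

Move each ¬ inward, flipping quantifiers it crosses:
  (∃j ∀l (¬F(l) ∨ ¬T(j))) ∨ (∀k ¬F(k))
Finally move all quantifiers to the prefix:
  ∃j ∀l ∀k (¬F(l) ∨ ¬T(j) ∨ ¬F(k))
The prefix is ∃j ∀l ∀k: 2 universal, 1 existential.

1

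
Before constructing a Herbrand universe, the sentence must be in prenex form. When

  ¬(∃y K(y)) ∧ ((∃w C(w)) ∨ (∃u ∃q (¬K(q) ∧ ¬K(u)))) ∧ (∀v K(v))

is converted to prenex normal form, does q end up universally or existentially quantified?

existential

Move each ¬ inward, flipping quantifiers it crosses:
  (∀y ¬K(y)) ∧ ((∃w C(w)) ∨ (∃u ∃q (¬K(q) ∧ ¬K(u)))) ∧ (∀v K(v))
Pull the quantifiers to the front (each side's bound variable is not free in the other side):
  ∀y ∃w ∃u ∃q ∀v (¬K(y) ∧ (C(w) ∨ ¬K(q) ∧ ¬K(u)) ∧ K(v))
The quantifier ∃q sits under an even number of negations, so it remains existential.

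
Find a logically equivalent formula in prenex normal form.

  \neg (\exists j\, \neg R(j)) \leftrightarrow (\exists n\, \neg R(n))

\exists j\, \exists n\, \forall u\, \forall q\, ((\neg R(j) \lor \neg R(n)) \land (R(u) \lor R(q)))

Rewrite implications/biconditionals: A → B as ¬A ∨ B; A ↔ B as (¬A ∨ B) ∧ (¬B ∨ A).
  (\neg \neg (\exists j\, \neg R(j)) \lor (\exists n\, \neg R(n))) \land (\neg (\exists n\, \neg R(n)) \lor \neg (\exists j\, \neg R(j)))
Drive negations inward (¬∀x A ≡ ∃x ¬A, ¬∃x A ≡ ∀x ¬A, De Morgan for ∧/∨):
  ((\exists j\, \neg R(j)) \lor (\exists n\, \neg R(n))) \land ((\forall n\, R(n)) \lor (\forall j\, R(j)))
Give each quantifier a distinct variable: n↦u, j↦q.
  ((\exists j\, \neg R(j)) \lor (\exists n\, \neg R(n))) \land ((\forall u\, R(u)) \lor (\forall q\, R(q)))
Extract every quantifier outward, since the variables are now distinct and don't occur free across branches:
  \exists j\, \exists n\, \forall u\, \forall q\, ((\neg R(j) \lor \neg R(n)) \land (R(u) \lor R(q)))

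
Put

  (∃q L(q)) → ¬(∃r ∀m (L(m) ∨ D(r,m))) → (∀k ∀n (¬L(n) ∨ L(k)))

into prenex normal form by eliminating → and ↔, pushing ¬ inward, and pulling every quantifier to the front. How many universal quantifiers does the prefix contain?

Eliminate → and ↔ using ¬ and ∨.
  ¬(∃q L(q)) ∨ ¬¬(∃r ∀m (L(m) ∨ D(r,m))) ∨ (∀k ∀n (¬L(n) ∨ L(k)))
Move each ¬ inward, flipping quantifiers it crosses:
  (∀q ¬L(q)) ∨ (∃r ∀m (L(m) ∨ D(r,m))) ∨ (∀k ∀n (¬L(n) ∨ L(k)))
All bound variables are already distinct, so no renaming is needed.
Finally move all quantifiers to the prefix:
  ∀q ∃r ∀m ∀k ∀n (¬L(q) ∨ L(m) ∨ D(r,m) ∨ ¬L(n) ∨ L(k))
The prefix is ∀q ∃r ∀m ∀k ∀n: 4 universal, 1 existential.

4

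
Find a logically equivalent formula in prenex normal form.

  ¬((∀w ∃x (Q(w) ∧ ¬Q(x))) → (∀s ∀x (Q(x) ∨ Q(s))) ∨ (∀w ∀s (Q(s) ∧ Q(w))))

∀w ∃x ∃s ∃u ∃a ∃c (Q(w) ∧ ¬Q(x) ∧ ¬Q(u) ∧ ¬Q(s) ∧ (¬Q(c) ∨ ¬Q(a)))

Rewrite implications/biconditionals: A → B as ¬A ∨ B.
  ¬(¬(∀w ∃x (Q(w) ∧ ¬Q(x))) ∨ (∀s ∀x (Q(x) ∨ Q(s))) ∨ (∀w ∀s (Q(s) ∧ Q(w))))
Drive negations inward (¬∀x A ≡ ∃x ¬A, ¬∃x A ≡ ∀x ¬A, De Morgan for ∧/∨):
  (∀w ∃x (Q(w) ∧ ¬Q(x))) ∧ (∃s ∃x (¬Q(x) ∧ ¬Q(s))) ∧ (∃w ∃s (¬Q(s) ∨ ¬Q(w)))
Standardize variables apart so no two quantifiers bind the same name: x↦u, w↦a, s↦c.
  (∀w ∃x (Q(w) ∧ ¬Q(x))) ∧ (∃s ∃u (¬Q(u) ∧ ¬Q(s))) ∧ (∃a ∃c (¬Q(c) ∨ ¬Q(a)))
Extract every quantifier outward, since the variables are now distinct and don't occur free across branches:
  ∀w ∃x ∃s ∃u ∃a ∃c (Q(w) ∧ ¬Q(x) ∧ ¬Q(u) ∧ ¬Q(s) ∧ (¬Q(c) ∨ ¬Q(a)))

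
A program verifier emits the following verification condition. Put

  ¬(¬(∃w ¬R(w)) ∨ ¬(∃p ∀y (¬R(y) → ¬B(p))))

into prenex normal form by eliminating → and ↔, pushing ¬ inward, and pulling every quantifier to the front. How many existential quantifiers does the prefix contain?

Rewrite implications/biconditionals: A → B as ¬A ∨ B.
  ¬(¬(∃w ¬R(w)) ∨ ¬(∃p ∀y (¬¬R(y) ∨ ¬B(p))))
Push ¬ through the quantifiers and connectives to reach negation normal form:
  (∃w ¬R(w)) ∧ (∃p ∀y (R(y) ∨ ¬B(p)))
All bound variables are already distinct, so no renaming is needed.
Finally move all quantifiers to the prefix:
  ∃w ∃p ∀y (¬R(w) ∧ (R(y) ∨ ¬B(p)))
The prefix is ∃w ∃p ∀y: 1 universal, 2 existential.

2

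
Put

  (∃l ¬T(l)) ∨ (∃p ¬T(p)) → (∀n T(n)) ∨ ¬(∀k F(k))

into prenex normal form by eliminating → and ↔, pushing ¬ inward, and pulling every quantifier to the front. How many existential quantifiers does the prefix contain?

1

Rewrite implications/biconditionals: A → B as ¬A ∨ B.
  ¬((∃l ¬T(l)) ∨ (∃p ¬T(p))) ∨ (∀n T(n)) ∨ ¬(∀k F(k))
Move each ¬ inward, flipping quantifiers it crosses:
  (∀l T(l)) ∧ (∀p T(p)) ∨ (∀n T(n)) ∨ (∃k ¬F(k))
Extract every quantifier outward, since the variables are now distinct and don't occur free across branches:
  ∀l ∀p ∀n ∃k (T(l) ∧ T(p) ∨ T(n) ∨ ¬F(k))
The prefix is ∀l ∀p ∀n ∃k: 3 universal, 1 existential.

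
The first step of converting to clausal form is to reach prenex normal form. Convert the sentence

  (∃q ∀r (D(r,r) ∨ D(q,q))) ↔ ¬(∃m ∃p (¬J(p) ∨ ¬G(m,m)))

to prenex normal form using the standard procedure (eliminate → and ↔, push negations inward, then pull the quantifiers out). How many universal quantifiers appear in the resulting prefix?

Eliminate → and ↔ using ¬ and ∨; A ↔ B as (¬A ∨ B) ∧ (¬B ∨ A).
  (¬(∃q ∀r (D(r,r) ∨ D(q,q))) ∨ ¬(∃m ∃p (¬J(p) ∨ ¬G(m,m)))) ∧ (¬¬(∃m ∃p (¬J(p) ∨ ¬G(m,m))) ∨ (∃q ∀r (D(r,r) ∨ D(q,q))))
Push ¬ through the quantifiers and connectives to reach negation normal form:
  ((∀q ∃r (¬D(r,r) ∧ ¬D(q,q))) ∨ (∀m ∀p (J(p) ∧ G(m,m)))) ∧ ((∃m ∃p (¬J(p) ∨ ¬G(m,m))) ∨ (∃q ∀r (D(r,r) ∨ D(q,q))))
Give each quantifier a distinct variable: m↦s, p↦z1, q↦y, r↦v1.
  ((∀q ∃r (¬D(r,r) ∧ ¬D(q,q))) ∨ (∀m ∀p (J(p) ∧ G(m,m)))) ∧ ((∃s ∃z1 (¬J(z1) ∨ ¬G(s,s))) ∨ (∃y ∀v1 (D(v1,v1) ∨ D(y,y))))
Extract every quantifier outward, since the variables are now distinct and don't occur free across branches:
  ∀q ∃r ∀m ∀p ∃s ∃z1 ∃y ∀v1 ((¬D(r,r) ∧ ¬D(q,q) ∨ J(p) ∧ G(m,m)) ∧ (¬J(z1) ∨ ¬G(s,s) ∨ D(v1,v1) ∨ D(y,y)))
The prefix is ∀q ∃r ∀m ∀p ∃s ∃z1 ∃y ∀v1: 4 universal, 4 existential.

4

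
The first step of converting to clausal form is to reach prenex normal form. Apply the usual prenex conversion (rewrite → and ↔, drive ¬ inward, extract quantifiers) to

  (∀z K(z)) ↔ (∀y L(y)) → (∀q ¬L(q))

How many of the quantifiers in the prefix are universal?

3

Eliminate → and ↔ using ¬ and ∨; A ↔ B as (¬A ∨ B) ∧ (¬B ∨ A).
  (¬(∀z K(z)) ∨ ¬(∀y L(y)) ∨ (∀q ¬L(q))) ∧ (¬(¬(∀y L(y)) ∨ (∀q ¬L(q))) ∨ (∀z K(z)))
Push ¬ through the quantifiers and connectives to reach negation normal form:
  ((∃z ¬K(z)) ∨ (∃y ¬L(y)) ∨ (∀q ¬L(q))) ∧ ((∀y L(y)) ∧ (∃q L(q)) ∨ (∀z K(z)))
Standardize variables apart so no two quantifiers bind the same name: y↦b, q↦w, z↦u.
  ((∃z ¬K(z)) ∨ (∃y ¬L(y)) ∨ (∀q ¬L(q))) ∧ ((∀b L(b)) ∧ (∃w L(w)) ∨ (∀u K(u)))
Extract every quantifier outward, since the variables are now distinct and don't occur free across branches:
  ∃z ∃y ∀q ∀b ∃w ∀u ((¬K(z) ∨ ¬L(y) ∨ ¬L(q)) ∧ (L(b) ∧ L(w) ∨ K(u)))
The prefix is ∃z ∃y ∀q ∀b ∃w ∀u: 3 universal, 3 existential.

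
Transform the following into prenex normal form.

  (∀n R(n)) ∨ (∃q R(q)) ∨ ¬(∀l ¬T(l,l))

Drive negations inward (¬∀x A ≡ ∃x ¬A, ¬∃x A ≡ ∀x ¬A, De Morgan for ∧/∨):
  (∀n R(n)) ∨ (∃q R(q)) ∨ (∃l T(l,l))
All bound variables are already distinct, so no renaming is needed.
Pull the quantifiers to the front (each side's bound variable is not free in the other side):
  ∀n ∃q ∃l (R(n) ∨ R(q) ∨ T(l,l))

∀n ∃q ∃l (R(n) ∨ R(q) ∨ T(l,l))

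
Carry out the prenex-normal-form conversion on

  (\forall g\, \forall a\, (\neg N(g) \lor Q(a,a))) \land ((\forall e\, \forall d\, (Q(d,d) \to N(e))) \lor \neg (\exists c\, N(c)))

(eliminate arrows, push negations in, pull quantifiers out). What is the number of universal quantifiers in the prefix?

Eliminate → and ↔ using ¬ and ∨.
  (\forall g\, \forall a\, (\neg N(g) \lor Q(a,a))) \land ((\forall e\, \forall d\, (\neg Q(d,d) \lor N(e))) \lor \neg (\exists c\, N(c)))
Move each ¬ inward, flipping quantifiers it crosses:
  (\forall g\, \forall a\, (\neg N(g) \lor Q(a,a))) \land ((\forall e\, \forall d\, (\neg Q(d,d) \lor N(e))) \lor (\forall c\, \neg N(c)))
Extract every quantifier outward, since the variables are now distinct and don't occur free across branches:
  \forall g\, \forall a\, \forall e\, \forall d\, \forall c\, ((\neg N(g) \lor Q(a,a)) \land (\neg Q(d,d) \lor N(e) \lor \neg N(c)))
The prefix is \forall g \forall a \forall e \forall d \forall c: 5 universal, 0 existential.

5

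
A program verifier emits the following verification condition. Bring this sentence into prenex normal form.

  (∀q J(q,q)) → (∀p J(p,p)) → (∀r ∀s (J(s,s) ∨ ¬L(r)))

∃q ∃p ∀r ∀s (¬J(q,q) ∨ ¬J(p,p) ∨ J(s,s) ∨ ¬L(r))

Rewrite implications/biconditionals: A → B as ¬A ∨ B.
  ¬(∀q J(q,q)) ∨ ¬(∀p J(p,p)) ∨ (∀r ∀s (J(s,s) ∨ ¬L(r)))
Move each ¬ inward, flipping quantifiers it crosses:
  (∃q ¬J(q,q)) ∨ (∃p ¬J(p,p)) ∨ (∀r ∀s (J(s,s) ∨ ¬L(r)))
Pull the quantifiers to the front (each side's bound variable is not free in the other side):
  ∃q ∃p ∀r ∀s (¬J(q,q) ∨ ¬J(p,p) ∨ J(s,s) ∨ ¬L(r))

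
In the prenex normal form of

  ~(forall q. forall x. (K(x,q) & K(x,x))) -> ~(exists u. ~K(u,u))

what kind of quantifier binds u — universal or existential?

universal

Eliminate → and ↔ using ¬ and ∨.
  ~~(forall q. forall x. (K(x,q) & K(x,x))) | ~(exists u. ~K(u,u))
Move each ¬ inward, flipping quantifiers it crosses:
  (forall q. forall x. (K(x,q) & K(x,x))) | (forall u. K(u,u))
All bound variables are already distinct, so no renaming is needed.
Extract every quantifier outward, since the variables are now distinct and don't occur free across branches:
  forall q. forall x. forall u. (K(x,q) & K(x,x) | K(u,u))
The quantifier exists u sits under an odd number of negations (counting the antecedent side of each →), so it flips to forall u.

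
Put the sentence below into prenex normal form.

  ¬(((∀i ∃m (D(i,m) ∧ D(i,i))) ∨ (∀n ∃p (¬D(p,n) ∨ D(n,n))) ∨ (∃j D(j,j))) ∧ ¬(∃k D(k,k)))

∃i ∀m ∃n ∀p ∀j ∃k ((¬D(i,m) ∨ ¬D(i,i)) ∧ D(p,n) ∧ ¬D(n,n) ∧ ¬D(j,j) ∨ D(k,k))

Push ¬ through the quantifiers and connectives to reach negation normal form:
  (∃i ∀m (¬D(i,m) ∨ ¬D(i,i))) ∧ (∃n ∀p (D(p,n) ∧ ¬D(n,n))) ∧ (∀j ¬D(j,j)) ∨ (∃k D(k,k))
Extract every quantifier outward, since the variables are now distinct and don't occur free across branches:
  ∃i ∀m ∃n ∀p ∀j ∃k ((¬D(i,m) ∨ ¬D(i,i)) ∧ D(p,n) ∧ ¬D(n,n) ∧ ¬D(j,j) ∨ D(k,k))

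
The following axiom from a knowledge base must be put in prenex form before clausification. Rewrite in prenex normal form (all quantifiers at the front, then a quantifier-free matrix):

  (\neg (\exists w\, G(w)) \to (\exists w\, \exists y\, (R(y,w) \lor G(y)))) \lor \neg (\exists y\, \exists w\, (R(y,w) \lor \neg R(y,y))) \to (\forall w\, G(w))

First replace A → B with ¬A ∨ B.
  \neg (\neg \neg (\exists w\, G(w)) \lor (\exists w\, \exists y\, (R(y,w) \lor G(y))) \lor \neg (\exists y\, \exists w\, (R(y,w) \lor \neg R(y,y)))) \lor (\forall w\, G(w))
Push ¬ through the quantifiers and connectives to reach negation normal form:
  (\forall w\, \neg G(w)) \land (\forall w\, \forall y\, (\neg R(y,w) \land \neg G(y))) \land (\exists y\, \exists w\, (R(y,w) \lor \neg R(y,y))) \lor (\forall w\, G(w))
Rename bound variables to avoid capture: w↦u, y↦q, w↦c, w↦w1.
  (\forall w\, \neg G(w)) \land (\forall u\, \forall y\, (\neg R(y,u) \land \neg G(y))) \land (\exists q\, \exists c\, (R(q,c) \lor \neg R(q,q))) \lor (\forall w1\, G(w1))
Extract every quantifier outward, since the variables are now distinct and don't occur free across branches:
  \forall w\, \forall u\, \forall y\, \exists q\, \exists c\, \forall w1\, (\neg G(w) \land \neg R(y,u) \land \neg G(y) \land (R(q,c) \lor \neg R(q,q)) \lor G(w1))

\forall w\, \forall u\, \forall y\, \exists q\, \exists c\, \forall w1\, (\neg G(w) \land \neg R(y,u) \land \neg G(y) \land (R(q,c) \lor \neg R(q,q)) \lor G(w1))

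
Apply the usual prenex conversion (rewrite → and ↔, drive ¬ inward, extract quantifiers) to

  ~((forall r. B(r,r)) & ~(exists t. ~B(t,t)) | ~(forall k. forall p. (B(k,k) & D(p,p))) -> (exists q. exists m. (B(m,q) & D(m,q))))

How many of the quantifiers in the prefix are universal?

4

Rewrite implications/biconditionals: A → B as ¬A ∨ B.
  ~(~((forall r. B(r,r)) & ~(exists t. ~B(t,t)) | ~(forall k. forall p. (B(k,k) & D(p,p)))) | (exists q. exists m. (B(m,q) & D(m,q))))
Drive negations inward (¬∀x A ≡ ∃x ¬A, ¬∃x A ≡ ∀x ¬A, De Morgan for ∧/∨):
  ((forall r. B(r,r)) & (forall t. B(t,t)) | (exists k. exists p. (~B(k,k) | ~D(p,p)))) & (forall q. forall m. (~B(m,q) | ~D(m,q)))
All bound variables are already distinct, so no renaming is needed.
Pull the quantifiers to the front (each side's bound variable is not free in the other side):
  forall r. forall t. exists k. exists p. forall q. forall m. ((B(r,r) & B(t,t) | ~B(k,k) | ~D(p,p)) & (~B(m,q) | ~D(m,q)))
The prefix is forall r forall t exists k exists p forall q forall m: 4 universal, 2 existential.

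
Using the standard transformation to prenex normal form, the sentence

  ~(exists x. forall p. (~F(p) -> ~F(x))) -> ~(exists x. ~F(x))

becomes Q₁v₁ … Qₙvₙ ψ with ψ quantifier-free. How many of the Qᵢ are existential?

1

First replace A → B with ¬A ∨ B.
  ~~(exists x. forall p. (~~F(p) | ~F(x))) | ~(exists x. ~F(x))
Move each ¬ inward, flipping quantifiers it crosses:
  (exists x. forall p. (F(p) | ~F(x))) | (forall x. F(x))
Standardize variables apart so no two quantifiers bind the same name: x↦z1.
  (exists x. forall p. (F(p) | ~F(x))) | (forall z1. F(z1))
Pull the quantifiers to the front (each side's bound variable is not free in the other side):
  exists x. forall p. forall z1. (F(p) | ~F(x) | F(z1))
The prefix is exists x forall p forall z1: 2 universal, 1 existential.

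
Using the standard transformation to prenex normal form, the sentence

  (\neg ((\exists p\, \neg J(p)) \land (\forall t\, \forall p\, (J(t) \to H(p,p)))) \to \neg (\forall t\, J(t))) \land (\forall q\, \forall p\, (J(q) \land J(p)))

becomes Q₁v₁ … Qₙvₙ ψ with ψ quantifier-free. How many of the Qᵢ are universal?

Eliminate → and ↔ using ¬ and ∨.
  (\neg \neg ((\exists p\, \neg J(p)) \land (\forall t\, \forall p\, (\neg J(t) \lor H(p,p)))) \lor \neg (\forall t\, J(t))) \land (\forall q\, \forall p\, (J(q) \land J(p)))
Move each ¬ inward, flipping quantifiers it crosses:
  ((\exists p\, \neg J(p)) \land (\forall t\, \forall p\, (\neg J(t) \lor H(p,p))) \lor (\exists t\, \neg J(t))) \land (\forall q\, \forall p\, (J(q) \land J(p)))
Standardize variables apart so no two quantifiers bind the same name: p↦a, t↦v1, p↦u.
  ((\exists p\, \neg J(p)) \land (\forall t\, \forall a\, (\neg J(t) \lor H(a,a))) \lor (\exists v1\, \neg J(v1))) \land (\forall q\, \forall u\, (J(q) \land J(u)))
Pull the quantifiers to the front (each side's bound variable is not free in the other side):
  \exists p\, \forall t\, \forall a\, \exists v1\, \forall q\, \forall u\, ((\neg J(p) \land (\neg J(t) \lor H(a,a)) \lor \neg J(v1)) \land J(q) \land J(u))
The prefix is \exists p \forall t \forall a \exists v1 \forall q \forall u: 4 universal, 2 existential.

4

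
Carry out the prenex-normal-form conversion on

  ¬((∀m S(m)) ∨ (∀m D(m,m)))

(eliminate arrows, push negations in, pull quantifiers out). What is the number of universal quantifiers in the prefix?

0

Push ¬ through the quantifiers and connectives to reach negation normal form:
  (∃m ¬S(m)) ∧ (∃m ¬D(m,m))
Give each quantifier a distinct variable: m↦u.
  (∃m ¬S(m)) ∧ (∃u ¬D(u,u))
Pull the quantifiers to the front (each side's bound variable is not free in the other side):
  ∃m ∃u (¬S(m) ∧ ¬D(u,u))
The prefix is ∃m ∃u: 0 universal, 2 existential.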